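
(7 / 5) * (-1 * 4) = -28 / 5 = -5.60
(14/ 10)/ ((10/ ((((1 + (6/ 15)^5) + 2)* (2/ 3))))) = 0.28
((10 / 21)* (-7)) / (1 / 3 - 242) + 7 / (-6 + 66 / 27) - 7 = -41551 / 4640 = -8.95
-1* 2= -2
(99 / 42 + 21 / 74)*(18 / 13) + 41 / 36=4.80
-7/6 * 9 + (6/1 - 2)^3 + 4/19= 2041/38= 53.71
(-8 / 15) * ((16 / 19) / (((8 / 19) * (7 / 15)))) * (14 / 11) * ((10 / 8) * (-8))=320 / 11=29.09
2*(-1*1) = -2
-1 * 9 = -9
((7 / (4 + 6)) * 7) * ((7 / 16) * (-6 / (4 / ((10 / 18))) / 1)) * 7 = -2401 / 192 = -12.51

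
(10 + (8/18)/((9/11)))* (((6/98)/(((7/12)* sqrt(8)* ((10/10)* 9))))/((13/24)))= 976* sqrt(2)/17199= 0.08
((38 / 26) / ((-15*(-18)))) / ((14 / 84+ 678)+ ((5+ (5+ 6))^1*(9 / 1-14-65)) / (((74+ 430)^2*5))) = 399 / 49987600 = 0.00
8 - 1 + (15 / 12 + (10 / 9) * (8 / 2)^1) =12.69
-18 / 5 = -3.60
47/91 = 0.52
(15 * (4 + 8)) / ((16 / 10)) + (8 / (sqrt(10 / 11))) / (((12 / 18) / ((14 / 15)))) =28 * sqrt(110) / 25 + 225 / 2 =124.25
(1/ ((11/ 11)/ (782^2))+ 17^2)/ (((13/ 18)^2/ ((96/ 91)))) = 19029831552/ 15379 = 1237390.70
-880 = -880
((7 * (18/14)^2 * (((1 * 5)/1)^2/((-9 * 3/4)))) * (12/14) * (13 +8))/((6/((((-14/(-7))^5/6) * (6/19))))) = -28800/133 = -216.54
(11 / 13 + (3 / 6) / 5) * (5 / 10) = 123 / 260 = 0.47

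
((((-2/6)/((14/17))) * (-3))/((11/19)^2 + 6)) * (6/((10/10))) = 18411/16009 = 1.15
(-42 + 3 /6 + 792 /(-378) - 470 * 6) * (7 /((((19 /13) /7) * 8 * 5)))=-10944661 /4560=-2400.14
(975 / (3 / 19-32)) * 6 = -22230 / 121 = -183.72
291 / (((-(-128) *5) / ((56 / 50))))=0.51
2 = 2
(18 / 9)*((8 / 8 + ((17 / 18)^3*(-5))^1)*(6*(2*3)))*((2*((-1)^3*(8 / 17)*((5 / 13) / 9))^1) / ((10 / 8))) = 92224 / 12393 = 7.44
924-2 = 922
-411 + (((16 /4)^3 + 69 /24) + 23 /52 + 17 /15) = -534377 /1560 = -342.55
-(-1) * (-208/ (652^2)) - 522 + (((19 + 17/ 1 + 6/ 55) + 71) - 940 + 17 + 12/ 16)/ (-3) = -250.29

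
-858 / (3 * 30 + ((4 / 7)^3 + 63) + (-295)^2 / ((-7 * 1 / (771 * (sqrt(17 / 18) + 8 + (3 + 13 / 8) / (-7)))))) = 0.00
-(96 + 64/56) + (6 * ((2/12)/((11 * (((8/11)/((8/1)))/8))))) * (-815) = -46320/7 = -6617.14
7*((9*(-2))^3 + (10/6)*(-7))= -122717/3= -40905.67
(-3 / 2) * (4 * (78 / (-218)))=234 / 109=2.15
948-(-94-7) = 1049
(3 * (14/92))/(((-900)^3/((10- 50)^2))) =-0.00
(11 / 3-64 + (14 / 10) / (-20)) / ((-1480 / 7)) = 126847 / 444000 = 0.29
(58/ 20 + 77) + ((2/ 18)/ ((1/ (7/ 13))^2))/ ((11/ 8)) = 13371989/ 167310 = 79.92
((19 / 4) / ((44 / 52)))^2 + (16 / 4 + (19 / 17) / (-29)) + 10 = 45.47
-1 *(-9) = 9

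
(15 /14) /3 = 5 /14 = 0.36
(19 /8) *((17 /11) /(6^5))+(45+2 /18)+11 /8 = 31810211 /684288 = 46.49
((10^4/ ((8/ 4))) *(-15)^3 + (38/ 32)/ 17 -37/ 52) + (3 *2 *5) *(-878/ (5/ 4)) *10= -60415108189/ 3536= -17085720.64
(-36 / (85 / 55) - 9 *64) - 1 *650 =-21238 / 17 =-1249.29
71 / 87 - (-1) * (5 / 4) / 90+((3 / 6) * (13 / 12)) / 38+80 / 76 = 150505 / 79344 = 1.90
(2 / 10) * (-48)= -48 / 5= -9.60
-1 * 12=-12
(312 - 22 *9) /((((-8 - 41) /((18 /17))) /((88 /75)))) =-60192 /20825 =-2.89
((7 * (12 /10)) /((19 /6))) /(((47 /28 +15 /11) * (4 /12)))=2.62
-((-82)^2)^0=-1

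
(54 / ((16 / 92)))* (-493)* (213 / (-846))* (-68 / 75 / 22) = -1588.34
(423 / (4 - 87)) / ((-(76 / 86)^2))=782127 / 119852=6.53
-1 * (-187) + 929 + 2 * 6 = 1128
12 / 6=2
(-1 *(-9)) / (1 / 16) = 144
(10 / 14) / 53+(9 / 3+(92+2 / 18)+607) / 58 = 2346959 / 193662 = 12.12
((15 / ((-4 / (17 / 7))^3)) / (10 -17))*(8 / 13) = 0.30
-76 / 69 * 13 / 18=-494 / 621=-0.80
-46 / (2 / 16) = -368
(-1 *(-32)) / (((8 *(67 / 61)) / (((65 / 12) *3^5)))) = 321165 / 67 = 4793.51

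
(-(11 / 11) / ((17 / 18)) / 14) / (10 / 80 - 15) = 72 / 14161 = 0.01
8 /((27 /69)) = 184 /9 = 20.44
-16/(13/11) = -176/13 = -13.54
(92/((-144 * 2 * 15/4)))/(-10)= 23/2700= 0.01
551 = 551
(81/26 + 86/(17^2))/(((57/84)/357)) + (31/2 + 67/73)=1110850983/613054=1812.00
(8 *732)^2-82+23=34292677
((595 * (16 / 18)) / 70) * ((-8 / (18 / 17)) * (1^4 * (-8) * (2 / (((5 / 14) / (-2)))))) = -2071552 / 405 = -5114.94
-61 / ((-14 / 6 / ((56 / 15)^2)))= 27328 / 75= 364.37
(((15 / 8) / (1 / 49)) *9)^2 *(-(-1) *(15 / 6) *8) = 218791125 / 16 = 13674445.31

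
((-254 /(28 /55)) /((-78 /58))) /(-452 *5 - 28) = -18415 /113568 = -0.16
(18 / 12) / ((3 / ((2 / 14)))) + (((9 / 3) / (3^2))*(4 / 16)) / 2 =19 / 168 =0.11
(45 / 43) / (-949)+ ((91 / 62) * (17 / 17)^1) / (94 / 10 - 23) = -18756905 / 172042312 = -0.11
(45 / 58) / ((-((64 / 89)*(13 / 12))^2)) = -3208005 / 2509312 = -1.28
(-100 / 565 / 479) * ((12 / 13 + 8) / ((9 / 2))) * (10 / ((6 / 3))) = -23200 / 6332859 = -0.00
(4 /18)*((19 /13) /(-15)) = -38 /1755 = -0.02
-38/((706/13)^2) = -3211/249218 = -0.01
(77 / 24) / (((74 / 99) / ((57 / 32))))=144837 / 18944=7.65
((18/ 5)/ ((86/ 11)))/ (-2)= -0.23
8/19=0.42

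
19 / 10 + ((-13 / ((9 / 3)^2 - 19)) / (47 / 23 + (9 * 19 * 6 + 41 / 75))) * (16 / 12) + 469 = 321357437 / 682430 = 470.90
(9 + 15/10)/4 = 21/8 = 2.62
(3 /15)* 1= 1 /5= 0.20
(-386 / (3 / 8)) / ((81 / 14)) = -43232 / 243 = -177.91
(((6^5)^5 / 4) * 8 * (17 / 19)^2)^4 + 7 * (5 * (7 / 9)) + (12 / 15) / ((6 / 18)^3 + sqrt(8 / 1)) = 5832 * sqrt(2) / 29155 + 19133391027764190611266168378734130844220206017519104864094858413734237172354720250894956620243 / 4456402024143195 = 4293461614124199216419630000000000000000000000000000000000000000000000000000000.00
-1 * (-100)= 100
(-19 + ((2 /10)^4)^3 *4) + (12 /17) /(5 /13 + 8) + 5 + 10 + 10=6.08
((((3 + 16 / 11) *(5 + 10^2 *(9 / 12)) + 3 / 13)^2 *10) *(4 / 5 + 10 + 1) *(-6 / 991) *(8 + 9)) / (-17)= 1841002522692 / 20264959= 90846.59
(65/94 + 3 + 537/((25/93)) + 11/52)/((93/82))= 5014065439/2841150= 1764.80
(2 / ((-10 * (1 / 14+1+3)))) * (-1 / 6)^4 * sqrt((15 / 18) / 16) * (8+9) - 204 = -204 - 119 * sqrt(30) / 4432320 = -204.00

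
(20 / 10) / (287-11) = 1 / 138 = 0.01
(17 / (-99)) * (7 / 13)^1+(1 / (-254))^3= -1950061903 / 21090151368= -0.09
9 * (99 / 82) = 891 / 82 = 10.87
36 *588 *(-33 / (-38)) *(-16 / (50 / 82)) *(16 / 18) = -203664384 / 475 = -428767.12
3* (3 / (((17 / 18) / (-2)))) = -324 / 17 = -19.06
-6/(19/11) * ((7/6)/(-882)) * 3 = 11/798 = 0.01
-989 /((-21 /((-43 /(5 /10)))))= -85054 /21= -4050.19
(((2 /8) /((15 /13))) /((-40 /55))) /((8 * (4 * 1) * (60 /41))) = -5863 /921600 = -0.01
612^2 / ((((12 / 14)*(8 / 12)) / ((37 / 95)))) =24251724 / 95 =255281.31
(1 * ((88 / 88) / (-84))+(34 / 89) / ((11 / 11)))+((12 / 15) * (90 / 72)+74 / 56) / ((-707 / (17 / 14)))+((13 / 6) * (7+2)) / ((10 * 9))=215627557 / 369987240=0.58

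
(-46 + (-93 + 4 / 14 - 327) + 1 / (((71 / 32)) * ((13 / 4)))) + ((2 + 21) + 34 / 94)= -134285770 / 303667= -442.21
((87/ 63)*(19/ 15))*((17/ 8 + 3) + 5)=4959/ 280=17.71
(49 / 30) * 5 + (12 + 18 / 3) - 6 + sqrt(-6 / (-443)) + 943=sqrt(2658) / 443 + 5779 / 6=963.28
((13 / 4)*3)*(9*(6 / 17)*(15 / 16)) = 15795 / 544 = 29.03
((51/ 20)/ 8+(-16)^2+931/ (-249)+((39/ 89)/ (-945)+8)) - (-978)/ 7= 29806246943/ 74460960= 400.29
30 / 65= 6 / 13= 0.46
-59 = -59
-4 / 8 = -1 / 2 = -0.50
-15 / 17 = -0.88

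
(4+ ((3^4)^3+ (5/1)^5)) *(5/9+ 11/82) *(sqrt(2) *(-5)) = -2607059.87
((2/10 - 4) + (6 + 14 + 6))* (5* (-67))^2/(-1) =-2491395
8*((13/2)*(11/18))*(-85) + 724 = -17794/9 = -1977.11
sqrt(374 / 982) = sqrt(91817) / 491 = 0.62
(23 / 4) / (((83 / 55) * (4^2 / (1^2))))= 1265 / 5312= 0.24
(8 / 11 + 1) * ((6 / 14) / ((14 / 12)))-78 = -41700 / 539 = -77.37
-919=-919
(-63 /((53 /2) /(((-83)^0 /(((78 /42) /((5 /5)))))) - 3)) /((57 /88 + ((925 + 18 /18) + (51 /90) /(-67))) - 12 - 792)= -78004080 /7017502399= -0.01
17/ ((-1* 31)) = -17/ 31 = -0.55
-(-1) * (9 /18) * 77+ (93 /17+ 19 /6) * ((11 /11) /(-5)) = 9377 /255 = 36.77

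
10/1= 10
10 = 10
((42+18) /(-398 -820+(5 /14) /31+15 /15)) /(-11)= 0.00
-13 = -13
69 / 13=5.31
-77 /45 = -1.71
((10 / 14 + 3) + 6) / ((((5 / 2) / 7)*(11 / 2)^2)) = 544 / 605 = 0.90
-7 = -7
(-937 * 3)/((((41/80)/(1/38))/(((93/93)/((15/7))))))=-52472/779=-67.36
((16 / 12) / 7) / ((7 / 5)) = 20 / 147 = 0.14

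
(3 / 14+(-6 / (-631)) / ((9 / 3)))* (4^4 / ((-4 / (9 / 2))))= -276624 / 4417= -62.63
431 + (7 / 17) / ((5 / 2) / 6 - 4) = 314977 / 731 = 430.89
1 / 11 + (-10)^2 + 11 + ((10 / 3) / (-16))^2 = 704147 / 6336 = 111.13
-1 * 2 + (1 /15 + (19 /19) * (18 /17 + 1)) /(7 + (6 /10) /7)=-10751 /6324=-1.70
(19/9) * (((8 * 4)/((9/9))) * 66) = 13376/3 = 4458.67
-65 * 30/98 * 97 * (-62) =5863650/49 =119666.33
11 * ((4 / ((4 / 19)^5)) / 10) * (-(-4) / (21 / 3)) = 27237089 / 4480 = 6079.71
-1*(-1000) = 1000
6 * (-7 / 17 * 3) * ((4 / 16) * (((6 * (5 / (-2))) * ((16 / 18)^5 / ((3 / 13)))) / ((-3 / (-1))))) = 7454720 / 334611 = 22.28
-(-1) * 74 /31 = 74 /31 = 2.39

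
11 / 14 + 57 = 809 / 14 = 57.79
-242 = -242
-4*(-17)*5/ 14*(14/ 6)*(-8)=-1360/ 3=-453.33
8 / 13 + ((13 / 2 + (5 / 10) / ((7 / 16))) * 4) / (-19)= -1718 / 1729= -0.99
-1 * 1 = -1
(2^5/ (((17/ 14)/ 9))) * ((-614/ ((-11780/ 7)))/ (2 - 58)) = -77364/ 50065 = -1.55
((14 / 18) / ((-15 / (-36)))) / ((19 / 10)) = 56 / 57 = 0.98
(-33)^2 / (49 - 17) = 1089 / 32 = 34.03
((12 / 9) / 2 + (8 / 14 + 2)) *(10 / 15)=136 / 63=2.16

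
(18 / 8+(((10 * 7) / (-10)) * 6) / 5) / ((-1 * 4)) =1.54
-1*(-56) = 56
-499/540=-0.92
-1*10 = -10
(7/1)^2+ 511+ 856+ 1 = 1417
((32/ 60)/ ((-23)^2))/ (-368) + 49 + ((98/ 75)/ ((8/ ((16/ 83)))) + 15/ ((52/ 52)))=3233144883/ 50493050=64.03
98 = 98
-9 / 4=-2.25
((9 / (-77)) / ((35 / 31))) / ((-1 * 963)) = 31 / 288365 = 0.00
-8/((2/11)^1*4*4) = -11/4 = -2.75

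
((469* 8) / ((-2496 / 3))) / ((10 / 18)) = -4221 / 520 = -8.12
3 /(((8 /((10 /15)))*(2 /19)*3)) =19 /24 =0.79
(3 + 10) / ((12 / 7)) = 91 / 12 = 7.58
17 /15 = 1.13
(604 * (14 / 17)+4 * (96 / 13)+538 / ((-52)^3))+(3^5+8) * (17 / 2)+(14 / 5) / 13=15899689119 / 5975840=2660.66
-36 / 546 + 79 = 78.93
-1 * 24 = -24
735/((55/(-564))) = -7537.09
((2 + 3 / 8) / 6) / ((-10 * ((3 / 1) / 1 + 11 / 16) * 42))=-19 / 74340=-0.00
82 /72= 1.14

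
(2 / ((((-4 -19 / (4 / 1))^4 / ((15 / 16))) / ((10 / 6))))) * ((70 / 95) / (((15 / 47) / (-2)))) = -6016 / 2443875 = -0.00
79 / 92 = 0.86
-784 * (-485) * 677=257422480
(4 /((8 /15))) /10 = 0.75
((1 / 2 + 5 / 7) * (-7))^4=83521 / 16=5220.06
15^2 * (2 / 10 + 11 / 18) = 365 / 2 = 182.50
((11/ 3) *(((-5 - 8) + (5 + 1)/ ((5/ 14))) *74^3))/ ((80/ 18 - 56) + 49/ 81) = -2286679032/ 20635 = -110815.56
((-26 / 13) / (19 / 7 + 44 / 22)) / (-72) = 7 / 1188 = 0.01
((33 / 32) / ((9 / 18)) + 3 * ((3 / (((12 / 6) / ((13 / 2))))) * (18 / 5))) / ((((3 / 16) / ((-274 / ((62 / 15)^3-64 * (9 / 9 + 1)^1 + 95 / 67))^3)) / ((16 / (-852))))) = -181588151776215380962500000 / 143908310721945868520129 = -1261.83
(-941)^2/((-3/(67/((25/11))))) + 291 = -652577672/75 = -8701035.63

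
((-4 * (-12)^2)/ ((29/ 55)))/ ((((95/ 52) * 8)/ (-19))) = 41184/ 29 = 1420.14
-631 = -631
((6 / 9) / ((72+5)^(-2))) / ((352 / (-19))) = -10241 / 48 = -213.35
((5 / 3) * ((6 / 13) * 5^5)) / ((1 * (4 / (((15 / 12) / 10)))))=15625 / 208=75.12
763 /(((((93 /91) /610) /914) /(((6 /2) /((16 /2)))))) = 9677918705 /62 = 156095462.98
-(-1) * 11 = 11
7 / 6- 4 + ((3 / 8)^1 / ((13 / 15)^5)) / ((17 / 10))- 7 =-710641883 / 75743772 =-9.38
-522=-522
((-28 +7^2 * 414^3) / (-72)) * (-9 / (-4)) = -108654350.88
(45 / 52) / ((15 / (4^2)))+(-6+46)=532 / 13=40.92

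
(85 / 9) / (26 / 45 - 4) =-425 / 154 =-2.76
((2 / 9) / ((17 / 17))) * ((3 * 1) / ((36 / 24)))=4 / 9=0.44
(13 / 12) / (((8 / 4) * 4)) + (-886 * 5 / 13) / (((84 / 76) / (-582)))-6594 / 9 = 520394229 / 2912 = 178706.81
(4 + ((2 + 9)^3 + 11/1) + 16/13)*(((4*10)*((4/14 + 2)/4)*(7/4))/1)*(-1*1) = -700560/13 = -53889.23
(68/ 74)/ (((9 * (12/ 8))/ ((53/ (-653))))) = -3604/ 652347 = -0.01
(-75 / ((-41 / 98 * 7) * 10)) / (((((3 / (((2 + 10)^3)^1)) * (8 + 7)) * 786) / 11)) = 1.38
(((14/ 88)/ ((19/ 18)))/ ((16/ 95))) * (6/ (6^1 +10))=945/ 2816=0.34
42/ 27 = 14/ 9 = 1.56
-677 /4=-169.25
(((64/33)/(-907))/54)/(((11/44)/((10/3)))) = -1280/2424411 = -0.00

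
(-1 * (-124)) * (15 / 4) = 465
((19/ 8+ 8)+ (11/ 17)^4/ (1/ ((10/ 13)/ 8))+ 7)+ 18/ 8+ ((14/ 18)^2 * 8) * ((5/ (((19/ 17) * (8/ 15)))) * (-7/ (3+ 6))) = -478509308893/ 40104111528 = -11.93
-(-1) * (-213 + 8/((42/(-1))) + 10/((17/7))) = -74639/357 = -209.07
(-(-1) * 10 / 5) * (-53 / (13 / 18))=-1908 / 13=-146.77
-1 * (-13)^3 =2197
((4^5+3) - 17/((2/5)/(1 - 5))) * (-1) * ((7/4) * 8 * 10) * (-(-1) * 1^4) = -167580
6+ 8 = 14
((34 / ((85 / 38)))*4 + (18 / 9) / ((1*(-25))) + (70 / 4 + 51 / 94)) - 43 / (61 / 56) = 2815906 / 71675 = 39.29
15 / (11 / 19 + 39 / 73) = 20805 / 1544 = 13.47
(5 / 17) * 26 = 130 / 17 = 7.65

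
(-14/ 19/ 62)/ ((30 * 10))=-7/ 176700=-0.00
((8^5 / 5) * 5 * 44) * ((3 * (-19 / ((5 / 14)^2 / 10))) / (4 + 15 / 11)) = -354369404928 / 295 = -1201252220.09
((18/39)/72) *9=0.06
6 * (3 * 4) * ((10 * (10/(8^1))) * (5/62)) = 2250/31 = 72.58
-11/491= -0.02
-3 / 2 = -1.50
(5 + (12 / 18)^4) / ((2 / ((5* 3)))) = 2105 / 54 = 38.98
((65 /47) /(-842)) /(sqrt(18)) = -65 * sqrt(2) /237444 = -0.00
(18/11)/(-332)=-9/1826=-0.00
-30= -30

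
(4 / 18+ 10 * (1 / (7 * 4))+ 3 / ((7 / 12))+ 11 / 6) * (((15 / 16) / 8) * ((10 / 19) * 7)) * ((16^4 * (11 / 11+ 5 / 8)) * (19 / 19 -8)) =-138611200 / 57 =-2431775.44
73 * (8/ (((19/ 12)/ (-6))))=-42048/ 19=-2213.05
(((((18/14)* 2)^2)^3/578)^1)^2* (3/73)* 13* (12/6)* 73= 22558211937810432/1156038148314721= 19.51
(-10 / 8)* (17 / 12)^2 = -1445 / 576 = -2.51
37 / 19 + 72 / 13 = 1849 / 247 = 7.49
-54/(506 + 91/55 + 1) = -1485/13988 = -0.11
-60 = -60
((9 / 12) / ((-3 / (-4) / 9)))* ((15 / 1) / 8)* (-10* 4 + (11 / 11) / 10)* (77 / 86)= -829521 / 1376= -602.85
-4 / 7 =-0.57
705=705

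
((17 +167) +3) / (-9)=-20.78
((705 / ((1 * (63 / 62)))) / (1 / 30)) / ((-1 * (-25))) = 5828 / 7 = 832.57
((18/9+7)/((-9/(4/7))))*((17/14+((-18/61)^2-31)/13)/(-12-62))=-788037/87700249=-0.01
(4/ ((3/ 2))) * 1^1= 8/ 3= 2.67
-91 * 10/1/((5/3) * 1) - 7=-553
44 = 44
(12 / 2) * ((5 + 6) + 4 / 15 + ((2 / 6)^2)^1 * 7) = 1084 / 15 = 72.27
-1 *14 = -14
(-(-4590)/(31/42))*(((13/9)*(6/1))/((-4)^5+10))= -21420/403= -53.15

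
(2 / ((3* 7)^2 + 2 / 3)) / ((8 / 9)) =27 / 5300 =0.01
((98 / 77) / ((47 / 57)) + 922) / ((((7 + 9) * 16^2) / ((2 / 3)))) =14921 / 99264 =0.15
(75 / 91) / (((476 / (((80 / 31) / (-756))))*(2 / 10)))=-625 / 21149037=-0.00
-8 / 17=-0.47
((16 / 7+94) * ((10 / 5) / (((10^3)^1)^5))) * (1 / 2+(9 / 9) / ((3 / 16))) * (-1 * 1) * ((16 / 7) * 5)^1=-337 / 26250000000000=-0.00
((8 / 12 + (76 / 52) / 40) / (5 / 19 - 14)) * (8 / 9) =-20843 / 458055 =-0.05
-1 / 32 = -0.03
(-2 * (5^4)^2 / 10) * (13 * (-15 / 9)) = 5078125 / 3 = 1692708.33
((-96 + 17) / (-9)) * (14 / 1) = 1106 / 9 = 122.89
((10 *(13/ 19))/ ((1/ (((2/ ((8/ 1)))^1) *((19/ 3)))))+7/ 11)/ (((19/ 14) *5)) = 5299/ 3135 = 1.69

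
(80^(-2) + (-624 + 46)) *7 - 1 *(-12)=-25817593 / 6400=-4034.00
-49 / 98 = -0.50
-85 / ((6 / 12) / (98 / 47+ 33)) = -280330 / 47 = -5964.47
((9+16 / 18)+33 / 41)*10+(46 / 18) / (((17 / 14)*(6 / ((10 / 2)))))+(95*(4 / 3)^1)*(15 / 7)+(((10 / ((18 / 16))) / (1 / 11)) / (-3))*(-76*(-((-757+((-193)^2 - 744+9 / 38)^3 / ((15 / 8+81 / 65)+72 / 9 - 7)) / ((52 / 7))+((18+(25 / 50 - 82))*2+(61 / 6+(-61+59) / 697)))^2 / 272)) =-620817855618203915434691312934022828024952118422995 / 26997145219913801576268807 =-22995685305284515829286090.00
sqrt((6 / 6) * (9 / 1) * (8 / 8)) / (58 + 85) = 3 / 143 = 0.02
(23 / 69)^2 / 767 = 1 / 6903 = 0.00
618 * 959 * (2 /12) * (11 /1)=1086547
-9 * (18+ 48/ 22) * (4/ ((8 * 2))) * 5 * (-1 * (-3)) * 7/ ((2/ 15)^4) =-5310309375/ 352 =-15086106.18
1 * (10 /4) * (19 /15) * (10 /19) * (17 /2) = 85 /6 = 14.17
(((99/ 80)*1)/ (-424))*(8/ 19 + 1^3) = -2673/ 644480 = -0.00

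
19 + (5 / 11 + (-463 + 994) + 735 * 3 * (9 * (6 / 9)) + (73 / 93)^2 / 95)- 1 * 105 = 123601620269 / 9038205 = 13675.46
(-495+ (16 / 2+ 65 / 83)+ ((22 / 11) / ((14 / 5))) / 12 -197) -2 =-4776917 / 6972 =-685.16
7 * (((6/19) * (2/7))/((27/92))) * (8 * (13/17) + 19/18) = 403880/26163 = 15.44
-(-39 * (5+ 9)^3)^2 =-11452424256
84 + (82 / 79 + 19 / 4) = 28373 / 316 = 89.79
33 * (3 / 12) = 33 / 4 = 8.25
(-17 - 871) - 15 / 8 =-7119 / 8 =-889.88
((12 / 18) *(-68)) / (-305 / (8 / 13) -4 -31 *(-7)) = 64 / 399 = 0.16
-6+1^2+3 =-2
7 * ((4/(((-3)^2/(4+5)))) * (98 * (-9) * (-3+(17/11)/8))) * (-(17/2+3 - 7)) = -6862401/22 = -311927.32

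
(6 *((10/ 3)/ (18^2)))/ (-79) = -5/ 6399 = -0.00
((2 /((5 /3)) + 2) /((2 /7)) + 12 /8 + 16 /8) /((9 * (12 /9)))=49 /40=1.22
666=666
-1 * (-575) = 575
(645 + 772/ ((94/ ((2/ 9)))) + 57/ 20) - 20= 629.68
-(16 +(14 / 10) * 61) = -507 / 5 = -101.40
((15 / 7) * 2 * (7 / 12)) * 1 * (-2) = -5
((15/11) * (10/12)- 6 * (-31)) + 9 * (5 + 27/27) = 5305/22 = 241.14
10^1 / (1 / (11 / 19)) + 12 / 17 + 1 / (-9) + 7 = 38908 / 2907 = 13.38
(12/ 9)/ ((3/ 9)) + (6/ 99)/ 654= 4.00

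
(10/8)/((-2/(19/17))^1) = -95/136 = -0.70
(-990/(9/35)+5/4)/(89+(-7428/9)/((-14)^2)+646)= -2263065/429704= -5.27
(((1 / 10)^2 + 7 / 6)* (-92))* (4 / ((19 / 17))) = -552092 / 1425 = -387.43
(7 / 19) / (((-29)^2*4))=7 / 63916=0.00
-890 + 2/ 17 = -15128/ 17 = -889.88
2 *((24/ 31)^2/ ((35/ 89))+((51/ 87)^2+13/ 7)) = 30104744/ 4041005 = 7.45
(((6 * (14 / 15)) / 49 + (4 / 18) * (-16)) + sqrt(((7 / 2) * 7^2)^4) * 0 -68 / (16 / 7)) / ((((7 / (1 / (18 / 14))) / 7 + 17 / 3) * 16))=-41821 / 140160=-0.30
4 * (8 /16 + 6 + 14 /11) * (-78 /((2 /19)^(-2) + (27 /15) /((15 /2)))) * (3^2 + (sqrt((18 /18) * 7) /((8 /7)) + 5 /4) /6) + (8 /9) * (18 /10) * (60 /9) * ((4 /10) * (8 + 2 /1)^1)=-60951458 /298617 - 389025 * sqrt(7) /99539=-214.45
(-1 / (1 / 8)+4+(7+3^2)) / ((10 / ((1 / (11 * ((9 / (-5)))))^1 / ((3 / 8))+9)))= 10.64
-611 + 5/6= -3661/6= -610.17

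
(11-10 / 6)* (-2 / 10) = -28 / 15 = -1.87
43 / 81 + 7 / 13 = 1126 / 1053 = 1.07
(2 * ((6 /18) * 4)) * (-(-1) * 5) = 40 /3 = 13.33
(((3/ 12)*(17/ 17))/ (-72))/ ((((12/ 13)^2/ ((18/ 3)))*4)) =-169/ 27648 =-0.01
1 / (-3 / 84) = -28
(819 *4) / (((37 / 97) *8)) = 1073.55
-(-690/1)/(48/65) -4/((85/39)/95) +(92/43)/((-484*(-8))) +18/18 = 67313211/88451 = 761.02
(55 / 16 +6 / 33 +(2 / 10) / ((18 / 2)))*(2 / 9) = 28841 / 35640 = 0.81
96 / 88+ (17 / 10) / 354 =42667 / 38940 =1.10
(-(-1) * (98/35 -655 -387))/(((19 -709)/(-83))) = -71878/575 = -125.01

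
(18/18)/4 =1/4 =0.25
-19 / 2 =-9.50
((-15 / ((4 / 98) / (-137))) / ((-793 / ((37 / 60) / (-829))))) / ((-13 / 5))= -1241905 / 68369288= -0.02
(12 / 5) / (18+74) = 3 / 115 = 0.03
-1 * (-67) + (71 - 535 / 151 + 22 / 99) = 183029 / 1359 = 134.68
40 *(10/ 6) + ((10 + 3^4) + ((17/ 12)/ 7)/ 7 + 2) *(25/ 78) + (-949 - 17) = -39879499/ 45864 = -869.52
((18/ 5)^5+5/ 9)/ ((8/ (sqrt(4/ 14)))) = 17021737 * sqrt(14)/ 1575000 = 40.44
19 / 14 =1.36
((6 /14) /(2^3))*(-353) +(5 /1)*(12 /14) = -117 /8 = -14.62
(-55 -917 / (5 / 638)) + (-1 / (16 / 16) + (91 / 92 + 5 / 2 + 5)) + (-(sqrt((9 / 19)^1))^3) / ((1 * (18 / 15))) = -53846087 / 460 -45 * sqrt(19) / 722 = -117056.98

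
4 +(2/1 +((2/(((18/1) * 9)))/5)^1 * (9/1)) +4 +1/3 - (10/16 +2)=2783/360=7.73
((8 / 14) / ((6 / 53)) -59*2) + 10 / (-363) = -112.98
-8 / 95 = -0.08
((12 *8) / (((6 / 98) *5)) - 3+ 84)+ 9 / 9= 1978 / 5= 395.60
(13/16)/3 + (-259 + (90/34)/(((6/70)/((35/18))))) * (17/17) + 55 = -39081/272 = -143.68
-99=-99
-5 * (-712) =3560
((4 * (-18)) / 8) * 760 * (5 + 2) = -47880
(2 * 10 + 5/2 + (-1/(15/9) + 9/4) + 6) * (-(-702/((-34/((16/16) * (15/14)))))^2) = -3343059135/226576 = -14754.69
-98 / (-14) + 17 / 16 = 129 / 16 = 8.06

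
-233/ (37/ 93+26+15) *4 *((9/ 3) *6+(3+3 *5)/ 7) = -6240672/ 13475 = -463.13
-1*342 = -342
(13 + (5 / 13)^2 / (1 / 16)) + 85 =16962 / 169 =100.37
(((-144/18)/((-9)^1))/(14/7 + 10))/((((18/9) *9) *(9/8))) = 8/2187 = 0.00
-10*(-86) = 860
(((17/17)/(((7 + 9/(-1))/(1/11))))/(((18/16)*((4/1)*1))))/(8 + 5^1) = -1/1287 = -0.00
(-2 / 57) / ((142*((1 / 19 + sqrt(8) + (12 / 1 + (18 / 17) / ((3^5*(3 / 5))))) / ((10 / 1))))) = -1448250570 / 6679590751367 + 240176340*sqrt(2) / 6679590751367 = -0.00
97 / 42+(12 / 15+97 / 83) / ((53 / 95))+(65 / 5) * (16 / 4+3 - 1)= 15489793 / 184758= 83.84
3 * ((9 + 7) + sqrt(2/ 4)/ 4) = 3 * sqrt(2)/ 8 + 48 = 48.53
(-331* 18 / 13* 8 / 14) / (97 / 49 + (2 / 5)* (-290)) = 166824 / 72631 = 2.30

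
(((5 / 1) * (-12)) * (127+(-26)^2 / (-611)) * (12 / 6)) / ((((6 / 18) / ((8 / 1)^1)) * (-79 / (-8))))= -136327680 / 3713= -36716.32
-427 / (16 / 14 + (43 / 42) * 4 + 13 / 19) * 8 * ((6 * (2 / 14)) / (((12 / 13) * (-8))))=316407 / 4726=66.95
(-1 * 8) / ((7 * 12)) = -2 / 21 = -0.10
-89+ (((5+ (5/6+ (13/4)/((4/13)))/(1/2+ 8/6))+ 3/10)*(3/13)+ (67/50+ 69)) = -457671/28600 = -16.00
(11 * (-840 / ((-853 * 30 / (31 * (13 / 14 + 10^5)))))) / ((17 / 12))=11457706392 / 14501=790132.16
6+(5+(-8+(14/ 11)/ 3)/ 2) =238/ 33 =7.21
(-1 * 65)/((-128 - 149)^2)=-65/76729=-0.00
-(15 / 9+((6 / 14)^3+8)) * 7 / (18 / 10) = -50140 / 1323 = -37.90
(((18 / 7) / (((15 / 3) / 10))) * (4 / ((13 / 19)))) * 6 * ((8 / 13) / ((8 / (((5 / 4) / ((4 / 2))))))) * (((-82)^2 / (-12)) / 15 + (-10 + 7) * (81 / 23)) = -11308344 / 27209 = -415.61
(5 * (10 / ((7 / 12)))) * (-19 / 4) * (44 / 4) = -31350 / 7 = -4478.57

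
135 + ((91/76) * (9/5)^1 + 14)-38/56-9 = 94082/665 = 141.48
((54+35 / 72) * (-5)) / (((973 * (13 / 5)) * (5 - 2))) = -98075 / 2732184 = -0.04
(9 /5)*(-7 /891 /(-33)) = 7 /16335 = 0.00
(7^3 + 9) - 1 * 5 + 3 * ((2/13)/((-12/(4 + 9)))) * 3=345.50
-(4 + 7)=-11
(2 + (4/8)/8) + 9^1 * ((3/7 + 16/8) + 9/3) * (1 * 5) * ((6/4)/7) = 42657/784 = 54.41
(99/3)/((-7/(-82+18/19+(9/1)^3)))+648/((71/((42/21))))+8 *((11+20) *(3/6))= -27501373/9443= -2912.36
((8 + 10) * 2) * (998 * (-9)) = -323352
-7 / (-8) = 7 / 8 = 0.88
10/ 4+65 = 135/ 2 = 67.50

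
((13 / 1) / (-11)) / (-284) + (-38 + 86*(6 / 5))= 1018489 / 15620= 65.20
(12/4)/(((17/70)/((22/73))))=4620/1241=3.72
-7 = -7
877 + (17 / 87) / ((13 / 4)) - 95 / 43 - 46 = 40309502 / 48633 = 828.85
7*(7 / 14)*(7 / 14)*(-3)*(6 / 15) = -21 / 10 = -2.10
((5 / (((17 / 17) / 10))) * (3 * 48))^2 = 51840000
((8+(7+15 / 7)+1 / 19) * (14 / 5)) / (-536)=-2287 / 25460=-0.09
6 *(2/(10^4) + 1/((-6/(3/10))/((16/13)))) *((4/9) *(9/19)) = -11961/154375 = -0.08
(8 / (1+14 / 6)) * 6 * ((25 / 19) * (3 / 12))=4.74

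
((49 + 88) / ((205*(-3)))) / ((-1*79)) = 0.00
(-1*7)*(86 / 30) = -301 / 15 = -20.07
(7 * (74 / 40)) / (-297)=-259 / 5940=-0.04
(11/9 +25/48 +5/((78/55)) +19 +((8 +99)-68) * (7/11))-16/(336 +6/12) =679607437/13858416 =49.04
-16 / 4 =-4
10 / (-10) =-1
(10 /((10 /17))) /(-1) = -17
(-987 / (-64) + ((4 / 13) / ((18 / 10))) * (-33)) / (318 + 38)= 24413 / 888576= 0.03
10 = 10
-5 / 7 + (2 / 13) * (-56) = -849 / 91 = -9.33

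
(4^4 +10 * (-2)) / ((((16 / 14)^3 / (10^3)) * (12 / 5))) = 12648125 / 192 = 65875.65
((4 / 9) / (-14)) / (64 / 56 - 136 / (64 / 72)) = 2 / 9567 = 0.00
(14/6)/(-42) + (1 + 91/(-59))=-635/1062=-0.60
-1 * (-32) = 32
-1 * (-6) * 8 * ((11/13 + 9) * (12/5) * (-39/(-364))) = 55296/455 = 121.53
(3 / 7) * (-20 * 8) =-480 / 7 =-68.57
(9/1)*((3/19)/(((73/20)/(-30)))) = -11.68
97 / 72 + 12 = 961 / 72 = 13.35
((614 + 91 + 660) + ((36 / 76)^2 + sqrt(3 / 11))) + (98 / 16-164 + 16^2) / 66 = sqrt(33) / 11 + 260506073 / 190608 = 1367.23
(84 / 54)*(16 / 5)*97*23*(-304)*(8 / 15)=-1215377408 / 675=-1800559.12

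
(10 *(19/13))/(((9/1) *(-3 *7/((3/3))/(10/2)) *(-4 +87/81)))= 950/7189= 0.13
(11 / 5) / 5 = 11 / 25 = 0.44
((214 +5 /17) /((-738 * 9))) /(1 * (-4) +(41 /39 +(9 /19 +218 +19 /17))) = -899821 /6042110058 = -0.00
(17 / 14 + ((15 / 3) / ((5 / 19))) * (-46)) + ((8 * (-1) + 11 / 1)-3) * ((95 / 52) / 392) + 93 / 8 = -48225 / 56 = -861.16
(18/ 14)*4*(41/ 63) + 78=3986/ 49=81.35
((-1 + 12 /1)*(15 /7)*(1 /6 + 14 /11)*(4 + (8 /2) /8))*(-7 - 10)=-72675 /28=-2595.54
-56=-56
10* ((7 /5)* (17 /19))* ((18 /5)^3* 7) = 9716112 /2375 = 4090.99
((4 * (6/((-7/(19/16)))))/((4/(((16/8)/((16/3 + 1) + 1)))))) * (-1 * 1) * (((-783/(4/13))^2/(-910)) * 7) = -1362896847/98560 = -13828.09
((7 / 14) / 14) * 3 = 3 / 28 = 0.11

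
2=2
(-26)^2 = 676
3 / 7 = 0.43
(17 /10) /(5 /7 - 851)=-119 /59520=-0.00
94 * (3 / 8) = 35.25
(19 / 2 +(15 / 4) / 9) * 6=119 / 2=59.50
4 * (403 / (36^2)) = 403 / 324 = 1.24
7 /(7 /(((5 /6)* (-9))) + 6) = 105 /76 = 1.38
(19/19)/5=1/5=0.20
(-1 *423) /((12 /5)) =-705 /4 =-176.25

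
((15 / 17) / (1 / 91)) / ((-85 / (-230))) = 62790 / 289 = 217.27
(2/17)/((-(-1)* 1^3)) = 2/17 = 0.12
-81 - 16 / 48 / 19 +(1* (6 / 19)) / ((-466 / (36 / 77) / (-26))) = -82843114 / 1022637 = -81.01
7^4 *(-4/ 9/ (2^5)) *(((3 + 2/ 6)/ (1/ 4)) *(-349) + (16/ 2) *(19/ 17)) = 71088808/ 459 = 154877.58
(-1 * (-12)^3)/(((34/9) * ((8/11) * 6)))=1782/17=104.82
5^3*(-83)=-10375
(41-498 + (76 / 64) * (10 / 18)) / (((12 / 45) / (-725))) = 238209625 / 192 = 1240675.13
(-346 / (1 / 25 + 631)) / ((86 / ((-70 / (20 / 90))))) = 1362375 / 678368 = 2.01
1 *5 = 5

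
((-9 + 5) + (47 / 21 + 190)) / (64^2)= 3953 / 86016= 0.05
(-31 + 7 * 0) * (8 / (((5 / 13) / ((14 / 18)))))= -501.51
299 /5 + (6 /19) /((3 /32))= 6001 /95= 63.17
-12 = -12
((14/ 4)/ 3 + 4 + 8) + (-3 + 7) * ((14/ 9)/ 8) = 251/ 18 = 13.94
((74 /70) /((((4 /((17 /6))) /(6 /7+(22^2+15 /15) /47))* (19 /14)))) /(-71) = -2312833 /26629260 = -0.09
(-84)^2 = 7056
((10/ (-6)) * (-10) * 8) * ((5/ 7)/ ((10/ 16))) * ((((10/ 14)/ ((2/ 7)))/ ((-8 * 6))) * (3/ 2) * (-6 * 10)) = 5000/ 7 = 714.29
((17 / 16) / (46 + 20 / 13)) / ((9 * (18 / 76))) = 4199 / 400464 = 0.01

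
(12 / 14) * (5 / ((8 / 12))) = 45 / 7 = 6.43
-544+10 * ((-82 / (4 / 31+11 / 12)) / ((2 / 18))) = -7601.48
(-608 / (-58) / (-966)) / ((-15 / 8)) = 1216 / 210105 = 0.01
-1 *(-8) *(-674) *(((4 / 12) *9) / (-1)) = 16176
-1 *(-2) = 2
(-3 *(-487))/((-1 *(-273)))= 487/91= 5.35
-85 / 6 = -14.17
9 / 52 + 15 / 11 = 879 / 572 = 1.54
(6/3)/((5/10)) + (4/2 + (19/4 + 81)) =367/4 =91.75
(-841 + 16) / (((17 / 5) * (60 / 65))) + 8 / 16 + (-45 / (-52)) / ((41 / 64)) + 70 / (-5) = -9967709 / 36244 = -275.02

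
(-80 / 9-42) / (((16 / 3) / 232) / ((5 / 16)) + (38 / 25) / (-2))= 74.13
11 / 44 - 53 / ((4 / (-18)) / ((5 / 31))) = 4801 / 124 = 38.72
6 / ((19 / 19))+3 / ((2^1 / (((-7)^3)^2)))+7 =352973 / 2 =176486.50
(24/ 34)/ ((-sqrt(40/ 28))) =-6* sqrt(70)/ 85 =-0.59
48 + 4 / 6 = 146 / 3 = 48.67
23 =23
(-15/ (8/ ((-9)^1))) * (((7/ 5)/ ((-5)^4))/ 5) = 189/ 25000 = 0.01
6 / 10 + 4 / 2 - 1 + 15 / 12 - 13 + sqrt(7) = -203 / 20 + sqrt(7) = -7.50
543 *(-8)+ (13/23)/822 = -4344.00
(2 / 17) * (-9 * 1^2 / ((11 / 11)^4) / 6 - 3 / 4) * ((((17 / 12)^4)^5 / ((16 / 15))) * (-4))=1195362178425756624235765 / 1135928886651103739904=1052.32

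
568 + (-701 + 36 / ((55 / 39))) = -5911 / 55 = -107.47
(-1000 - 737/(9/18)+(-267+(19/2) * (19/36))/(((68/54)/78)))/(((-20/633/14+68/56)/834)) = -4699573522245/365194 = -12868704.09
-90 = -90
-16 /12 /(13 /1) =-0.10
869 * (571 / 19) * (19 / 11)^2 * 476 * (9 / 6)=611948694 / 11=55631699.45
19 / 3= 6.33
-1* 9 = -9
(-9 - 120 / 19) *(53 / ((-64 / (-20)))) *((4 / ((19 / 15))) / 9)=-128525 / 1444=-89.01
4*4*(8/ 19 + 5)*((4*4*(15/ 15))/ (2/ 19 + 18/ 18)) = 26368/ 21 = 1255.62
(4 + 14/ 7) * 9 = 54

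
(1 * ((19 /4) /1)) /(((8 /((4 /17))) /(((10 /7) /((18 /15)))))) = 475 /2856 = 0.17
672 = 672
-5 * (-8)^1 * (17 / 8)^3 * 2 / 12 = 24565 / 384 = 63.97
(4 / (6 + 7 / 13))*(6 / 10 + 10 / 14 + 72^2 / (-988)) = -135992 / 56525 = -2.41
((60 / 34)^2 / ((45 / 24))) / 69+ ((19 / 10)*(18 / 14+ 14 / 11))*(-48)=-597051704 / 2559095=-233.31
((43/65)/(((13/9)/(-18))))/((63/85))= -13158/1183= -11.12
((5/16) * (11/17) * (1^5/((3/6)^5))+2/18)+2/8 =4181/612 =6.83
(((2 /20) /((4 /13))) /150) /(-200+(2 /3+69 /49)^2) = -93639 /8457550000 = -0.00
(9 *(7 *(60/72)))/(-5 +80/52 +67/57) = -11115/484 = -22.96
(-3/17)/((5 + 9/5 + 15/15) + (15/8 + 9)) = -40/4233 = -0.01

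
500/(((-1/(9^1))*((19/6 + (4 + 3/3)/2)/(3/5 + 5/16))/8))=-98550/17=-5797.06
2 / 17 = 0.12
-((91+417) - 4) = -504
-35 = -35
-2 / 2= -1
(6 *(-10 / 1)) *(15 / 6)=-150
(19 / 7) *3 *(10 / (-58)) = -285 / 203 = -1.40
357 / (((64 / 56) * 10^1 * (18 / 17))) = 14161 / 480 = 29.50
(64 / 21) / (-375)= -64 / 7875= -0.01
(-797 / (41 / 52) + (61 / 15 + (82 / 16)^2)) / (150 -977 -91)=38592361 / 36132480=1.07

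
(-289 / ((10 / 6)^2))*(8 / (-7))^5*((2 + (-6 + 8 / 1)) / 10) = 170459136 / 2100875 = 81.14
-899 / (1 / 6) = -5394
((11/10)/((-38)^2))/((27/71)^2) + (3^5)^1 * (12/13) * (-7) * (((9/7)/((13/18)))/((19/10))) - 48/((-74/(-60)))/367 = -35541945147637999/24157345712760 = -1471.27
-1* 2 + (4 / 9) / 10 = -88 / 45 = -1.96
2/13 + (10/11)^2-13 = -18907/1573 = -12.02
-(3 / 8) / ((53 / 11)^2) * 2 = -363 / 11236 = -0.03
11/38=0.29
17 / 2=8.50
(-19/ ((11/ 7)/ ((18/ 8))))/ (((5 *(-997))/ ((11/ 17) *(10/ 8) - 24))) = -1887669/ 14915120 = -0.13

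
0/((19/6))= 0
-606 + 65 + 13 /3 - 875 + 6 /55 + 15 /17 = -3956944 /2805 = -1410.68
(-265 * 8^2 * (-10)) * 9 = 1526400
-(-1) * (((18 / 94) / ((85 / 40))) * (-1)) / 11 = -72 / 8789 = -0.01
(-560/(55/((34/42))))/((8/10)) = -340/33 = -10.30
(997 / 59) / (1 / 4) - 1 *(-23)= 5345 / 59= 90.59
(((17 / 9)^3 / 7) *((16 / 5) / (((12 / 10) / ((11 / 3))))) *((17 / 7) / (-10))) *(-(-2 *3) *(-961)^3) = 6523017154790488 / 535815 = 12174009975.07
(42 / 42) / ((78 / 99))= 33 / 26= 1.27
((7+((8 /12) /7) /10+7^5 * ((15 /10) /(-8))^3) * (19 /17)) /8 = -848030591 /58490880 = -14.50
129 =129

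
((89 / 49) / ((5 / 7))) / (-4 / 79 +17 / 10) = 14062 / 9121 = 1.54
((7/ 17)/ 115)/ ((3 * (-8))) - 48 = -2252167/ 46920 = -48.00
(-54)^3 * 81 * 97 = -1237194648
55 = 55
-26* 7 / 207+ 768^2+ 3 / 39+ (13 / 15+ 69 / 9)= 7936185941 / 13455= 589831.73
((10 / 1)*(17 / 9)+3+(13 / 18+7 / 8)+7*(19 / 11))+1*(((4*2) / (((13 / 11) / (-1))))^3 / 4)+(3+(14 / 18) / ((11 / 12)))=-66330131 / 1740024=-38.12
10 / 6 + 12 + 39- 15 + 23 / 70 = 7979 / 210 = 38.00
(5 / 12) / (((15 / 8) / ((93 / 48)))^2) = 961 / 2160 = 0.44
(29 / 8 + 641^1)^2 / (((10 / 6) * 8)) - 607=78230027 / 2560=30558.60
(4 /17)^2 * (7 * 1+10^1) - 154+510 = 356.94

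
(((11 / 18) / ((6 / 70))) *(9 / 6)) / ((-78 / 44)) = -4235 / 702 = -6.03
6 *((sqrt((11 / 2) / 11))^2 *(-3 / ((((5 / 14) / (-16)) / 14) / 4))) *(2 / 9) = 25088 / 5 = 5017.60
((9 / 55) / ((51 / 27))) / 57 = 27 / 17765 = 0.00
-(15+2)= -17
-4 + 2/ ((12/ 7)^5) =-480857/ 124416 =-3.86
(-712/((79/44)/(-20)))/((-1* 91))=-626560/7189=-87.16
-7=-7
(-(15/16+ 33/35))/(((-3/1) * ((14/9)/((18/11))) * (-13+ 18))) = 28431/215600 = 0.13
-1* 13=-13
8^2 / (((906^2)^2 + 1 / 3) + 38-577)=6 / 63166100471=0.00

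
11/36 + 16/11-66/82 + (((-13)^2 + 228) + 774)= 19027865/16236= 1171.96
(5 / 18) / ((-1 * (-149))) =5 / 2682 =0.00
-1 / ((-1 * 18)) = 0.06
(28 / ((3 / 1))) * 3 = 28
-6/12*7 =-7/2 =-3.50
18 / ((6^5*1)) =1 / 432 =0.00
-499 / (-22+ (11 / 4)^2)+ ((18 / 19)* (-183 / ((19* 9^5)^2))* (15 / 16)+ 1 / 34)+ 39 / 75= 35.11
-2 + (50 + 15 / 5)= 51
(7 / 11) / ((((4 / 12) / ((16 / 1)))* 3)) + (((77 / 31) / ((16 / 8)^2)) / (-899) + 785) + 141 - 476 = 564290665 / 1226236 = 460.18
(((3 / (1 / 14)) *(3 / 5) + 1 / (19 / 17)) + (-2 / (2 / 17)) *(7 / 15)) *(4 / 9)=20704 / 2565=8.07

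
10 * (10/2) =50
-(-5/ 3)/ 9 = 5/ 27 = 0.19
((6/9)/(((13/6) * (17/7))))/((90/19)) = 0.03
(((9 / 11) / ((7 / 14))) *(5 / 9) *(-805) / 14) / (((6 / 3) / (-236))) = 67850 / 11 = 6168.18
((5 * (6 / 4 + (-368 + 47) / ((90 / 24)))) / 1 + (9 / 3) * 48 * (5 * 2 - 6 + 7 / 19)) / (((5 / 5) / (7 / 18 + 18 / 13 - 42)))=-74598025 / 8892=-8389.34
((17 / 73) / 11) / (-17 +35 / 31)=-527 / 395076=-0.00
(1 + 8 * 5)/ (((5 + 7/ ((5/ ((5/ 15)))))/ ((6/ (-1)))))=-45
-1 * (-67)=67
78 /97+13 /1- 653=-62002 /97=-639.20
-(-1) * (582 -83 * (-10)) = 1412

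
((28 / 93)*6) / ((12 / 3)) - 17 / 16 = -0.61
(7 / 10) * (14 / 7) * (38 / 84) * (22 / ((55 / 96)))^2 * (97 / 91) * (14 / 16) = 1415424 / 1625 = 871.03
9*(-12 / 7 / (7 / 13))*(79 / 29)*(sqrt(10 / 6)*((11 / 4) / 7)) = -101673*sqrt(15) / 9947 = -39.59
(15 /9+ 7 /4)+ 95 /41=2821 /492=5.73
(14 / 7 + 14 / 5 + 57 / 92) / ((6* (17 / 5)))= 831 / 3128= 0.27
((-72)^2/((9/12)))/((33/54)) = 124416/11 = 11310.55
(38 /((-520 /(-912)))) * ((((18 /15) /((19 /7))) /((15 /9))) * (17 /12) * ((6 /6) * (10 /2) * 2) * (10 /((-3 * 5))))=-54264 /325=-166.97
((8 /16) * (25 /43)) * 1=25 /86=0.29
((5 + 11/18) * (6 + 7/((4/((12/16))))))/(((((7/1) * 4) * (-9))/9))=-1313/896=-1.47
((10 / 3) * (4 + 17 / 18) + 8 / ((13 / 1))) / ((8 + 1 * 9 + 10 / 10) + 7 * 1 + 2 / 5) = 30005 / 44577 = 0.67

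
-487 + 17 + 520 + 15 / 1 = 65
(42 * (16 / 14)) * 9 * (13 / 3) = 1872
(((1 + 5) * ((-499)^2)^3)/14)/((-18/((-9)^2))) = -416837745101169027/14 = -29774124650083501.93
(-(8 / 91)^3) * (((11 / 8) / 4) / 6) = -88 / 2260713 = -0.00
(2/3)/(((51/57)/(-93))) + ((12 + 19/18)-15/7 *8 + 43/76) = -5926901/81396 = -72.82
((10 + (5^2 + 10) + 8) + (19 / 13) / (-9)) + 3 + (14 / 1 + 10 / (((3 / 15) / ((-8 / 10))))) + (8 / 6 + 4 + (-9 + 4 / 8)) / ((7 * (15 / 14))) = 1912 / 65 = 29.42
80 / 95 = 16 / 19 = 0.84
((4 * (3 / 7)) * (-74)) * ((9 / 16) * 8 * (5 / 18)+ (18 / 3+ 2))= -8214 / 7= -1173.43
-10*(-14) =140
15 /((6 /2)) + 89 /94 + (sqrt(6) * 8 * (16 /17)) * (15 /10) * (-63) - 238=-12096 * sqrt(6) /17 - 21813 /94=-1974.94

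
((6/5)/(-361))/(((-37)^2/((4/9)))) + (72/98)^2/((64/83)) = 49838429773/71195748540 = 0.70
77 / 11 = 7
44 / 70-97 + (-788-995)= -65778 / 35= -1879.37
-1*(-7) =7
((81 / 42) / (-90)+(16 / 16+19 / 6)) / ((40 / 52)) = 22633 / 4200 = 5.39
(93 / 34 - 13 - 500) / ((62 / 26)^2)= -89.73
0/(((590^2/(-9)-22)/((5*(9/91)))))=0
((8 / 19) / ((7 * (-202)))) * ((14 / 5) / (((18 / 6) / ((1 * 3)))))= -0.00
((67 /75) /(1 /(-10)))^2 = 17956 /225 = 79.80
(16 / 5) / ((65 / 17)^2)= 4624 / 21125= 0.22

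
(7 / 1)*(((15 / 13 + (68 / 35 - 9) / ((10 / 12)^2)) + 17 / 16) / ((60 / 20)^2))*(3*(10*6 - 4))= -10123127 / 9750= -1038.27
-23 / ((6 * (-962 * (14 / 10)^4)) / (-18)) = -43125 / 2309762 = -0.02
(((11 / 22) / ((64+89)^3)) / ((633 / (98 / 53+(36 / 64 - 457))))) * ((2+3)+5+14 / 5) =-256994 / 200263877955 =-0.00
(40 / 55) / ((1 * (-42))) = -4 / 231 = -0.02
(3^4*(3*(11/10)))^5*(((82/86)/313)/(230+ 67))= 18837453843150129/1345900000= 13996176.42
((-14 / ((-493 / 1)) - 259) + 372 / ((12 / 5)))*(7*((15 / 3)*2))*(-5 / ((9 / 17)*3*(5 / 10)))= 11960200 / 261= 45824.52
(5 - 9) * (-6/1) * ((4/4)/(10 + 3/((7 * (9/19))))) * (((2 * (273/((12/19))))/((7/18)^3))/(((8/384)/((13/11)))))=32359481856/17633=1835165.99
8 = 8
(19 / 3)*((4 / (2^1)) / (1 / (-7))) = -266 / 3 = -88.67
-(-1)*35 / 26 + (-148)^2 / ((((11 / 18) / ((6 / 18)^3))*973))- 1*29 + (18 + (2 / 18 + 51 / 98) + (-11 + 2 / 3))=-157707430 / 8765757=-17.99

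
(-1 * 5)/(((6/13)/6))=-65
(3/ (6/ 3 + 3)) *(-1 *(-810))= 486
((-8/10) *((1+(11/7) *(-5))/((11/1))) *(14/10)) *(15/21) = 192/385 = 0.50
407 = 407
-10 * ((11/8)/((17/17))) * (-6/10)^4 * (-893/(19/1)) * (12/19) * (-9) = -1130679/2375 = -476.08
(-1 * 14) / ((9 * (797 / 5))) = -70 / 7173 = -0.01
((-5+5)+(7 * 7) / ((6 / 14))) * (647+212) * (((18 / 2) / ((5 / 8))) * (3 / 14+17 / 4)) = 6313650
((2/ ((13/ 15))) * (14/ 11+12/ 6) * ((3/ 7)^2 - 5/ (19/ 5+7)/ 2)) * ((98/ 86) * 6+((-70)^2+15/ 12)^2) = -1900641084585/ 219128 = -8673656.88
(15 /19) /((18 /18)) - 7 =-118 /19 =-6.21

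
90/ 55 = 18/ 11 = 1.64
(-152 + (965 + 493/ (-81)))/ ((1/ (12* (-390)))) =-33987200/ 9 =-3776355.56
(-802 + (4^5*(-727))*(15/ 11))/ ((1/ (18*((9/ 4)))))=-452609451/ 11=-41146313.73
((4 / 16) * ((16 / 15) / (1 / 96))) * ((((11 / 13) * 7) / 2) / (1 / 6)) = 29568 / 65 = 454.89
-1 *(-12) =12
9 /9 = 1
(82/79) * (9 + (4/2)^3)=1394/79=17.65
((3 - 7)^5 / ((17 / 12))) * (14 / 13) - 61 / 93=-16012457 / 20553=-779.08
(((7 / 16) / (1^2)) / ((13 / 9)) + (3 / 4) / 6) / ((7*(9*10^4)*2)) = 89 / 262080000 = 0.00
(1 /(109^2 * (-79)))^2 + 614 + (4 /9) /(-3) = 14601165004343801 /23786138235627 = 613.85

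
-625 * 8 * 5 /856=-3125 /107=-29.21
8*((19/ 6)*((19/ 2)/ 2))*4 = 1444/ 3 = 481.33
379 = 379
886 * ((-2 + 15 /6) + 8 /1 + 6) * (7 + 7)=179858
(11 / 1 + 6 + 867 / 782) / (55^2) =833 / 139150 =0.01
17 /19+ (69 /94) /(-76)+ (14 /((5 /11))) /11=131631 /35720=3.69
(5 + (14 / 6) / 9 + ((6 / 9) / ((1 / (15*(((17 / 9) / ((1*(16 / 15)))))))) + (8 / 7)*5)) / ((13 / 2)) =43367 / 9828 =4.41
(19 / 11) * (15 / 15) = 19 / 11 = 1.73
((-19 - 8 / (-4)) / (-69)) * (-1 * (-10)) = 170 / 69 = 2.46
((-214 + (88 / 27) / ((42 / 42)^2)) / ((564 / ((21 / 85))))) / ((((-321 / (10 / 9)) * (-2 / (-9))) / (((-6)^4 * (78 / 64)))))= 776685 / 341972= 2.27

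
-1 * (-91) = 91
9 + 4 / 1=13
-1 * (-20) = 20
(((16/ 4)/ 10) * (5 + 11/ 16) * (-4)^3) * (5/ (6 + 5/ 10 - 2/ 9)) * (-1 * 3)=39312/ 113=347.89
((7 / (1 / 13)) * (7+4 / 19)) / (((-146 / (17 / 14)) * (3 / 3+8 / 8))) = -30277 / 11096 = -2.73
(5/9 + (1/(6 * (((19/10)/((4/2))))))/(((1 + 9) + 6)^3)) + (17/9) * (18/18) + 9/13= 14280899/4552704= 3.14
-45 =-45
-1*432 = -432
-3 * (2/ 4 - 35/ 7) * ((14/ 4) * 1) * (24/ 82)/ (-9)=-1.54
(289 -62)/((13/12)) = 2724/13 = 209.54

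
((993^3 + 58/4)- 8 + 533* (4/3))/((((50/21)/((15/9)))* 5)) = 8224837943/60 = 137080632.38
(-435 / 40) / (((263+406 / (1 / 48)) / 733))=-63771 / 158008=-0.40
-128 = -128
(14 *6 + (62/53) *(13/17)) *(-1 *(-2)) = 152980/901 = 169.79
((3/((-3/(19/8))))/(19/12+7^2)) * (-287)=13.48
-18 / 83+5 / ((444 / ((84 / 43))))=-25733 / 132053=-0.19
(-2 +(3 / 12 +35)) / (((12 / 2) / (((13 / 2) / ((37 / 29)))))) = 50141 / 1776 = 28.23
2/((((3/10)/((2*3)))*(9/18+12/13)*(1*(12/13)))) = 3380/111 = 30.45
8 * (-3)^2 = 72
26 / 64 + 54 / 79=2755 / 2528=1.09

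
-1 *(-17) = 17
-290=-290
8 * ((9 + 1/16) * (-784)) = -56840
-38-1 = -39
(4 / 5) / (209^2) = 4 / 218405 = 0.00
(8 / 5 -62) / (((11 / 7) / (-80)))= 33824 / 11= 3074.91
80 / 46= 40 / 23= 1.74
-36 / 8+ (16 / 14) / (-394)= -4.50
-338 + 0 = -338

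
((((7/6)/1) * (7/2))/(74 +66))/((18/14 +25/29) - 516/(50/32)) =-7105/79923264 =-0.00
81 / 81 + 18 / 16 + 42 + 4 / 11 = 3915 / 88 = 44.49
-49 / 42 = -7 / 6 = -1.17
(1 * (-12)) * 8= -96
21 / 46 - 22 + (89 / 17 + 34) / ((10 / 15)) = 14588 / 391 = 37.31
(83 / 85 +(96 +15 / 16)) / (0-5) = -133163 / 6800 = -19.58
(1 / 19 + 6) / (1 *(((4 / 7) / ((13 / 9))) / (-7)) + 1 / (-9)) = -659295 / 18259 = -36.11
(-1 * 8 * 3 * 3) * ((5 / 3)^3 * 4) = -4000 / 3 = -1333.33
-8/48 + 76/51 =1.32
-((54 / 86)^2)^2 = -531441 / 3418801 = -0.16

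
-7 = -7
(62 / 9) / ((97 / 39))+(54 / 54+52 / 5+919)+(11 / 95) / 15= 128988457 / 138225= 933.18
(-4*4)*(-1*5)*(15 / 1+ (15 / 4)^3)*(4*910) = 19724250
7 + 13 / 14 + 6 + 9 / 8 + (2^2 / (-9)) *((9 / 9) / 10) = 37823 / 2520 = 15.01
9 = 9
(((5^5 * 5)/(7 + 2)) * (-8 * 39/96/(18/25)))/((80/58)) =-29453125/5184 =-5681.54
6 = 6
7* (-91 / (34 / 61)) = -38857 / 34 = -1142.85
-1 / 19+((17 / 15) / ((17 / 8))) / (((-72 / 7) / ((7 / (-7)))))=-2 / 2565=-0.00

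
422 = 422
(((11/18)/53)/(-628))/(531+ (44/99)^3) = -891/25772666584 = -0.00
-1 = -1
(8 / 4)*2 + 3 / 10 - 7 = -2.70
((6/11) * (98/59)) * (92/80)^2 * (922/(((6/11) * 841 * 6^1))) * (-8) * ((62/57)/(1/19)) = -740874022/11164275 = -66.36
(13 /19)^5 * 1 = 371293 /2476099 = 0.15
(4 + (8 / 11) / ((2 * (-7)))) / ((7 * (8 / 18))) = 684 / 539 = 1.27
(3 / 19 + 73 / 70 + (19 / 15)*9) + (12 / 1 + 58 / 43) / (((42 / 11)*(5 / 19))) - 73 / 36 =4912031 / 205884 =23.86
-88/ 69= -1.28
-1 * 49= -49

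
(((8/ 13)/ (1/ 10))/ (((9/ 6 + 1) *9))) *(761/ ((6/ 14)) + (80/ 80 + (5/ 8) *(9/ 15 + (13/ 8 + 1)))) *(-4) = -683014/ 351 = -1945.91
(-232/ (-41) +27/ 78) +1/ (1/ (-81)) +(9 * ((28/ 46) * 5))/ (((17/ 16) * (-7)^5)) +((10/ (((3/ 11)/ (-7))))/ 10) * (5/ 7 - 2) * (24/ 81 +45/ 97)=-49.91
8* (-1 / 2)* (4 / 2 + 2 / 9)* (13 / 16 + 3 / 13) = -9.27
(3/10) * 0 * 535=0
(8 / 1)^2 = 64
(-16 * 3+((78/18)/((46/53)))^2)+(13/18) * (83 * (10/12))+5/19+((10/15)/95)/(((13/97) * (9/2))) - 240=-278108243/1306630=-212.84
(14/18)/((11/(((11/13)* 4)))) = 28/117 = 0.24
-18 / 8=-9 / 4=-2.25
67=67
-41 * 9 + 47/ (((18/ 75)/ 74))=42368/ 3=14122.67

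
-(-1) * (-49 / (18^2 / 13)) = -637 / 324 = -1.97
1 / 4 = 0.25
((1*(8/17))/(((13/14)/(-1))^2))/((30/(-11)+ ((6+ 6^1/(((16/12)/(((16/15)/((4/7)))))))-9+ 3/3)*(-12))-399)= -86240/75614487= -0.00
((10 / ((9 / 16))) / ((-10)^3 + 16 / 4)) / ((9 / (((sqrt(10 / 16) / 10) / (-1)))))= sqrt(10) / 20169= 0.00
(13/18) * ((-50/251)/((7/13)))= -4225/15813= -0.27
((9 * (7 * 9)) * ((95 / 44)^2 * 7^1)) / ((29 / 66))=107460675 / 2552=42108.41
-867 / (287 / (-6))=18.13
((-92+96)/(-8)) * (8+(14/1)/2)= -15/2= -7.50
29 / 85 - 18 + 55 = 3174 / 85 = 37.34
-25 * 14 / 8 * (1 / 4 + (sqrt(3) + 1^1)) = -175 * sqrt(3) / 4 - 875 / 16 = -130.46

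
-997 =-997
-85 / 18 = -4.72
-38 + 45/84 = -1049/28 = -37.46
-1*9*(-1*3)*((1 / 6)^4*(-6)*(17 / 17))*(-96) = 12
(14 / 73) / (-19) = -14 / 1387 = -0.01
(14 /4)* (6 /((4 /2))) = 21 /2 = 10.50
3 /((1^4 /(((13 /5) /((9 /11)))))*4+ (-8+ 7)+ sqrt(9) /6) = 858 /217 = 3.95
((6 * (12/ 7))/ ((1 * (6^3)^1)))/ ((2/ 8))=4/ 21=0.19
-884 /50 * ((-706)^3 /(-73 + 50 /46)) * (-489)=874667665603992 /20675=42305570283.14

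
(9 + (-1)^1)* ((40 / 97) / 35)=64 / 679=0.09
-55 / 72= -0.76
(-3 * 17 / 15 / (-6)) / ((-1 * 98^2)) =-17 / 288120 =-0.00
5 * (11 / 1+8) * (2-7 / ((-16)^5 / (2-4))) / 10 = 19.00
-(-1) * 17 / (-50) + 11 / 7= 431 / 350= 1.23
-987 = -987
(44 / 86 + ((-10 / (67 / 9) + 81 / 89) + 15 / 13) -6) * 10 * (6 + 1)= -1112457220 / 3333317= -333.74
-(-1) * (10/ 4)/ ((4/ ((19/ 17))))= 95/ 136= 0.70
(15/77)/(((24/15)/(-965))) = -72375/616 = -117.49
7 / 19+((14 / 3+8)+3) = 914 / 57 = 16.04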